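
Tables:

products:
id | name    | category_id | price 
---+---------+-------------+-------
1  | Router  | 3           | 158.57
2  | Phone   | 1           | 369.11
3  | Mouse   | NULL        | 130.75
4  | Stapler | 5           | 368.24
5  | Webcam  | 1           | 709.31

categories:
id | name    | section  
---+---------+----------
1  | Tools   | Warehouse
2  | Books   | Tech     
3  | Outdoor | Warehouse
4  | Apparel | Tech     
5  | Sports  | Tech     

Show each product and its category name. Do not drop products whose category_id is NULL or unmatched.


LEFT JOIN keeps every row from products (the left table); where category_id has no match in categories, the category columns become NULL. Walk through each product:
  - product 1 (Router): category_id=3 -> matches Outdoor
  - product 2 (Phone): category_id=1 -> matches Tools
  - product 3 (Mouse): category_id=NULL, no match -> kept with NULL
  - product 4 (Stapler): category_id=5 -> matches Sports
  - product 5 (Webcam): category_id=1 -> matches Tools
All 5 rows appear; 1 has NULL category.

SQL:
SELECT a.name, b.name AS category
FROM products a
LEFT JOIN categories b ON a.category_id = b.id

Result:
name    | category
--------+---------
Router  | Outdoor 
Phone   | Tools   
Mouse   | NULL    
Stapler | Sports  
Webcam  | Tools   


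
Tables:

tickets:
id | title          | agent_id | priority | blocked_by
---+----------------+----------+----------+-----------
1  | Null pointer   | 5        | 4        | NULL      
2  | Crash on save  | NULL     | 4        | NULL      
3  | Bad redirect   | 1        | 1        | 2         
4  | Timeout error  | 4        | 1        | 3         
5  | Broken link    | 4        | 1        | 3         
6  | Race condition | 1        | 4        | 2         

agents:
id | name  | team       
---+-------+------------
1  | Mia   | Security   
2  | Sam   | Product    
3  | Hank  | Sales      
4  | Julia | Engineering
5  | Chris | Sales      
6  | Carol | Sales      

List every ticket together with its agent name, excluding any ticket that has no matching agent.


INNER JOIN keeps only tickets rows whose agent_id matches an id in agents. Walk through each ticket:
  - ticket 1 (Null pointer): agent_id=5 -> matches Chris
  - ticket 2 (Crash on save): agent_id=NULL, no match -> dropped
  - ticket 3 (Bad redirect): agent_id=1 -> matches Mia
  - ticket 4 (Timeout error): agent_id=4 -> matches Julia
  - ticket 5 (Broken link): agent_id=4 -> matches Julia
  - ticket 6 (Race condition): agent_id=1 -> matches Mia
So 1 of 6 rows is dropped.

SQL:
SELECT a.title, b.name AS agent
FROM tickets a
INNER JOIN agents b ON a.agent_id = b.id

Result:
title          | agent
---------------+------
Null pointer   | Chris
Bad redirect   | Mia  
Timeout error  | Julia
Broken link    | Julia
Race condition | Mia  


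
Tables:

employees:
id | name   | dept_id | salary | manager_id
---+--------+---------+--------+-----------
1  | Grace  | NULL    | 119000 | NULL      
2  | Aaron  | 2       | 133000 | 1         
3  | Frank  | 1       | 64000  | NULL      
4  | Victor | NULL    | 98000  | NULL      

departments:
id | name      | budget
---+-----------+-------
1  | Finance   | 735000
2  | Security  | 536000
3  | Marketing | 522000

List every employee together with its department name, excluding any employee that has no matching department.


INNER JOIN keeps only employees rows whose dept_id matches an id in departments. Walk through each employee:
  - employee 1 (Grace): dept_id=NULL, no match -> dropped
  - employee 2 (Aaron): dept_id=2 -> matches Security
  - employee 3 (Frank): dept_id=1 -> matches Finance
  - employee 4 (Victor): dept_id=NULL, no match -> dropped
So 2 of 4 rows are dropped.

SQL:
SELECT a.name, b.name AS department
FROM employees a
INNER JOIN departments b ON a.dept_id = b.id

Result:
name  | department
------+-----------
Aaron | Security  
Frank | Finance   


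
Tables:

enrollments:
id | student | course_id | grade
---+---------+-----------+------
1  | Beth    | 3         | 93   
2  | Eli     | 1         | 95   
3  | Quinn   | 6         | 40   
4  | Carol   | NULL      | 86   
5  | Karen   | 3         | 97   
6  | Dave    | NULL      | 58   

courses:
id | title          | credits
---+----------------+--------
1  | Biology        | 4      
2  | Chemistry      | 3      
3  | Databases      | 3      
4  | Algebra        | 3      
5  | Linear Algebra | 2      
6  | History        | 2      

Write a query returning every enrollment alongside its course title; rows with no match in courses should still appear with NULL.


LEFT JOIN keeps every row from enrollments (the left table); where course_id has no match in courses, the course columns become NULL. Walk through each enrollment:
  - enrollment 1 (Beth): course_id=3 -> matches Databases
  - enrollment 2 (Eli): course_id=1 -> matches Biology
  - enrollment 3 (Quinn): course_id=6 -> matches History
  - enrollment 4 (Carol): course_id=NULL, no match -> kept with NULL
  - enrollment 5 (Karen): course_id=3 -> matches Databases
  - enrollment 6 (Dave): course_id=NULL, no match -> kept with NULL
All 6 rows appear; 2 have NULL course.

SQL:
SELECT a.student, b.title AS course
FROM enrollments a
LEFT JOIN courses b ON a.course_id = b.id

Result:
student | course   
--------+----------
Beth    | Databases
Eli     | Biology  
Quinn   | History  
Carol   | NULL     
Karen   | Databases
Dave    | NULL     


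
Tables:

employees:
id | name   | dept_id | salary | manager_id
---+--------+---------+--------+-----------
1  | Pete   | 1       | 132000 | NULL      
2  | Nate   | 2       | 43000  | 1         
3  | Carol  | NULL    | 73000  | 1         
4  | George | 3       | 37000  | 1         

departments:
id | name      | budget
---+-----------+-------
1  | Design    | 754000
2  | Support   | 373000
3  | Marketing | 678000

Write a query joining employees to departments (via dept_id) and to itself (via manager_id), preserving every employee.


Two LEFT JOINs from the same base table employees: one to departments via dept_id, one to employees itself via manager_id. Both are LEFT so every employee is preserved.
Match against departments:
  - employee 1 (Pete): dept_id=1 -> matches Design
  - employee 2 (Nate): dept_id=2 -> matches Support
  - employee 3 (Carol): dept_id=NULL, no match -> kept with NULL
  - employee 4 (George): dept_id=3 -> matches Marketing
Match against employees (self):
  - employee 1 (Pete): manager_id=NULL -> NULL
  - employee 2 (Nate): manager_id=1 -> Pete
  - employee 3 (Carol): manager_id=1 -> Pete
  - employee 4 (George): manager_id=1 -> Pete

SQL:
SELECT a.name, b.name AS department, c.name AS manager
FROM employees a
LEFT JOIN departments b ON a.dept_id = b.id
LEFT JOIN employees c ON a.manager_id = c.id

Result:
name   | department | manager
-------+------------+--------
Pete   | Design     | NULL   
Nate   | Support    | Pete   
Carol  | NULL       | Pete   
George | Marketing  | Pete   


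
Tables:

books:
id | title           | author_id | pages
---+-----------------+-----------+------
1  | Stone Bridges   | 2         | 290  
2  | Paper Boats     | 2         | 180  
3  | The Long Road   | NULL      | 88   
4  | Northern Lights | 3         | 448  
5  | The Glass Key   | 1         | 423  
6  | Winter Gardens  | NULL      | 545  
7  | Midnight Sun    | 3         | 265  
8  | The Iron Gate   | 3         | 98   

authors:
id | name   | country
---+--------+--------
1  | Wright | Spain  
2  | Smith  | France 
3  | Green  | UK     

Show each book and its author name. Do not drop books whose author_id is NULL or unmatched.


LEFT JOIN keeps every row from books (the left table); where author_id has no match in authors, the author columns become NULL. Walk through each book:
  - book 1 (Stone Bridges): author_id=2 -> matches Smith
  - book 2 (Paper Boats): author_id=2 -> matches Smith
  - book 3 (The Long Road): author_id=NULL, no match -> kept with NULL
  - book 4 (Northern Lights): author_id=3 -> matches Green
  - book 5 (The Glass Key): author_id=1 -> matches Wright
  - book 6 (Winter Gardens): author_id=NULL, no match -> kept with NULL
  - book 7 (Midnight Sun): author_id=3 -> matches Green
  - book 8 (The Iron Gate): author_id=3 -> matches Green
All 8 rows appear; 2 have NULL author.

SQL:
SELECT a.title, b.name AS author
FROM books a
LEFT JOIN authors b ON a.author_id = b.id

Result:
title           | author
----------------+-------
Stone Bridges   | Smith 
Paper Boats     | Smith 
The Long Road   | NULL  
Northern Lights | Green 
The Glass Key   | Wright
Winter Gardens  | NULL  
Midnight Sun    | Green 
The Iron Gate   | Green 


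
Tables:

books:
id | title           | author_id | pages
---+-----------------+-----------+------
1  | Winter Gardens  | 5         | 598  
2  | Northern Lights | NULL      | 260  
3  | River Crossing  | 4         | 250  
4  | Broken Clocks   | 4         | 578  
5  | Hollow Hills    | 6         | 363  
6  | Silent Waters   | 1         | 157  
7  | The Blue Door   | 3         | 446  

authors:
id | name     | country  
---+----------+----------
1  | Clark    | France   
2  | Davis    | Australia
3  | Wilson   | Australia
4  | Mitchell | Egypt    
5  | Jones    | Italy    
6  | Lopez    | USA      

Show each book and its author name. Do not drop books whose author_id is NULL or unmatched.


LEFT JOIN keeps every row from books (the left table); where author_id has no match in authors, the author columns become NULL. Walk through each book:
  - book 1 (Winter Gardens): author_id=5 -> matches Jones
  - book 2 (Northern Lights): author_id=NULL, no match -> kept with NULL
  - book 3 (River Crossing): author_id=4 -> matches Mitchell
  - book 4 (Broken Clocks): author_id=4 -> matches Mitchell
  - book 5 (Hollow Hills): author_id=6 -> matches Lopez
  - book 6 (Silent Waters): author_id=1 -> matches Clark
  - book 7 (The Blue Door): author_id=3 -> matches Wilson
All 7 rows appear; 1 has NULL author.

SQL:
SELECT a.title, b.name AS author
FROM books a
LEFT JOIN authors b ON a.author_id = b.id

Result:
title           | author  
----------------+---------
Winter Gardens  | Jones   
Northern Lights | NULL    
River Crossing  | Mitchell
Broken Clocks   | Mitchell
Hollow Hills    | Lopez   
Silent Waters   | Clark   
The Blue Door   | Wilson  


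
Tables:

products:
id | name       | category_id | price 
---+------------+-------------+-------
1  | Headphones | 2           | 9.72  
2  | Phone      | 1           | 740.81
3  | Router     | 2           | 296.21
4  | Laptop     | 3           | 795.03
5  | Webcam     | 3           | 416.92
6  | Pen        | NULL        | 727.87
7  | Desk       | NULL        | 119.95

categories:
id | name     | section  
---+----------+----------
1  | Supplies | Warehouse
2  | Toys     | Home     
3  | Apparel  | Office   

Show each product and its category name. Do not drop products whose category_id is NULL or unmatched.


LEFT JOIN keeps every row from products (the left table); where category_id has no match in categories, the category columns become NULL. Walk through each product:
  - product 1 (Headphones): category_id=2 -> matches Toys
  - product 2 (Phone): category_id=1 -> matches Supplies
  - product 3 (Router): category_id=2 -> matches Toys
  - product 4 (Laptop): category_id=3 -> matches Apparel
  - product 5 (Webcam): category_id=3 -> matches Apparel
  - product 6 (Pen): category_id=NULL, no match -> kept with NULL
  - product 7 (Desk): category_id=NULL, no match -> kept with NULL
All 7 rows appear; 2 have NULL category.

SQL:
SELECT a.name, b.name AS category
FROM products a
LEFT JOIN categories b ON a.category_id = b.id

Result:
name       | category
-----------+---------
Headphones | Toys    
Phone      | Supplies
Router     | Toys    
Laptop     | Apparel 
Webcam     | Apparel 
Pen        | NULL    
Desk       | NULL    


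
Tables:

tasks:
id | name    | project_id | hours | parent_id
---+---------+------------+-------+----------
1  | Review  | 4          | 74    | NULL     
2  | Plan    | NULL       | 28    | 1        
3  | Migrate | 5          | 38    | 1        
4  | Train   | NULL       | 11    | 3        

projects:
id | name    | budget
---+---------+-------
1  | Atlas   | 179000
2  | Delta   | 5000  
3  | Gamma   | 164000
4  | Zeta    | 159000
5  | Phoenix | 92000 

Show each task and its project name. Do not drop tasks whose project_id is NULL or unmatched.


LEFT JOIN keeps every row from tasks (the left table); where project_id has no match in projects, the project columns become NULL. Walk through each task:
  - task 1 (Review): project_id=4 -> matches Zeta
  - task 2 (Plan): project_id=NULL, no match -> kept with NULL
  - task 3 (Migrate): project_id=5 -> matches Phoenix
  - task 4 (Train): project_id=NULL, no match -> kept with NULL
All 4 rows appear; 2 have NULL project.

SQL:
SELECT a.name, b.name AS project
FROM tasks a
LEFT JOIN projects b ON a.project_id = b.id

Result:
name    | project
--------+--------
Review  | Zeta   
Plan    | NULL   
Migrate | Phoenix
Train   | NULL   


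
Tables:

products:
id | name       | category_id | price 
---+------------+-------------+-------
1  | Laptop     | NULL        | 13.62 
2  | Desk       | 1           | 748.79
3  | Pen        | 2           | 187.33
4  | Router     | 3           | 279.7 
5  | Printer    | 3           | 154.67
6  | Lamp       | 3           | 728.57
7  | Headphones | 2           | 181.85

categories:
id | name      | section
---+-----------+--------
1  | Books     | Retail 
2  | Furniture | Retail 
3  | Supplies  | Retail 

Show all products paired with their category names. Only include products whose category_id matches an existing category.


INNER JOIN keeps only products rows whose category_id matches an id in categories. Walk through each product:
  - product 1 (Laptop): category_id=NULL, no match -> dropped
  - product 2 (Desk): category_id=1 -> matches Books
  - product 3 (Pen): category_id=2 -> matches Furniture
  - product 4 (Router): category_id=3 -> matches Supplies
  - product 5 (Printer): category_id=3 -> matches Supplies
  - product 6 (Lamp): category_id=3 -> matches Supplies
  - product 7 (Headphones): category_id=2 -> matches Furniture
So 1 of 7 rows is dropped.

SQL:
SELECT a.name, b.name AS category
FROM products a
INNER JOIN categories b ON a.category_id = b.id

Result:
name       | category 
-----------+----------
Desk       | Books    
Pen        | Furniture
Router     | Supplies 
Printer    | Supplies 
Lamp       | Supplies 
Headphones | Furniture


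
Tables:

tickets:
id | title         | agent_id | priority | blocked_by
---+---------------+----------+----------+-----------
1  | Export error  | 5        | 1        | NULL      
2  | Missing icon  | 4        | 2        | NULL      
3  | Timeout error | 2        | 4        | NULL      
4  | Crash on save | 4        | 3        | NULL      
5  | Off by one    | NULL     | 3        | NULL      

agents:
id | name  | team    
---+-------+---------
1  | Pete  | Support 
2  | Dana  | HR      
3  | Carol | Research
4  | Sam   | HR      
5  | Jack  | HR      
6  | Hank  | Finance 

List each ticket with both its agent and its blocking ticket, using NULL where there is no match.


Two LEFT JOINs from the same base table tickets: one to agents via agent_id, one to tickets itself via blocked_by. Both are LEFT so every ticket is preserved.
Match against agents:
  - ticket 1 (Export error): agent_id=5 -> matches Jack
  - ticket 2 (Missing icon): agent_id=4 -> matches Sam
  - ticket 3 (Timeout error): agent_id=2 -> matches Dana
  - ticket 4 (Crash on save): agent_id=4 -> matches Sam
  - ticket 5 (Off by one): agent_id=NULL, no match -> kept with NULL
Match against tickets (self):
  - ticket 1 (Export error): blocked_by=NULL -> NULL
  - ticket 2 (Missing icon): blocked_by=NULL -> NULL
  - ticket 3 (Timeout error): blocked_by=NULL -> NULL
  - ticket 4 (Crash on save): blocked_by=NULL -> NULL
  - ticket 5 (Off by one): blocked_by=NULL -> NULL

SQL:
SELECT a.title, b.name AS agent, c.title AS blocked_by
FROM tickets a
LEFT JOIN agents b ON a.agent_id = b.id
LEFT JOIN tickets c ON a.blocked_by = c.id

Result:
title         | agent | blocked_by
--------------+-------+-----------
Export error  | Jack  | NULL      
Missing icon  | Sam   | NULL      
Timeout error | Dana  | NULL      
Crash on save | Sam   | NULL      
Off by one    | NULL  | NULL      


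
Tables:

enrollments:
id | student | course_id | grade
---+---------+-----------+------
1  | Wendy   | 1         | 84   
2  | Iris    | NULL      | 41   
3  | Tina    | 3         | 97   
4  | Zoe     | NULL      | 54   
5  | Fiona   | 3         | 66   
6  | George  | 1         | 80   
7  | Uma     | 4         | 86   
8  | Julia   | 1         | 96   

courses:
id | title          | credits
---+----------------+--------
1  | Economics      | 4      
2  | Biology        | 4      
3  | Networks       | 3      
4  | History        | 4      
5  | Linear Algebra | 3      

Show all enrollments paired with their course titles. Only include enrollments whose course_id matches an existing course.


INNER JOIN keeps only enrollments rows whose course_id matches an id in courses. Walk through each enrollment:
  - enrollment 1 (Wendy): course_id=1 -> matches Economics
  - enrollment 2 (Iris): course_id=NULL, no match -> dropped
  - enrollment 3 (Tina): course_id=3 -> matches Networks
  - enrollment 4 (Zoe): course_id=NULL, no match -> dropped
  - enrollment 5 (Fiona): course_id=3 -> matches Networks
  - enrollment 6 (George): course_id=1 -> matches Economics
  - enrollment 7 (Uma): course_id=4 -> matches History
  - enrollment 8 (Julia): course_id=1 -> matches Economics
So 2 of 8 rows are dropped.

SQL:
SELECT a.student, b.title AS course
FROM enrollments a
INNER JOIN courses b ON a.course_id = b.id

Result:
student | course   
--------+----------
Wendy   | Economics
Tina    | Networks 
Fiona   | Networks 
George  | Economics
Uma     | History  
Julia   | Economics


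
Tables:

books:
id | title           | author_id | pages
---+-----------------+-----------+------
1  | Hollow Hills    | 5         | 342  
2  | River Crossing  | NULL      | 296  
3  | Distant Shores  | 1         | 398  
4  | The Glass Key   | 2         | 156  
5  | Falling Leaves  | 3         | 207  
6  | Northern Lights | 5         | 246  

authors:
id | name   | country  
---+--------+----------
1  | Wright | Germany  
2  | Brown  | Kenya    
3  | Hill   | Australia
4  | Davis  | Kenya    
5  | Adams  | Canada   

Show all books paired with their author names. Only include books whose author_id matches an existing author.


INNER JOIN keeps only books rows whose author_id matches an id in authors. Walk through each book:
  - book 1 (Hollow Hills): author_id=5 -> matches Adams
  - book 2 (River Crossing): author_id=NULL, no match -> dropped
  - book 3 (Distant Shores): author_id=1 -> matches Wright
  - book 4 (The Glass Key): author_id=2 -> matches Brown
  - book 5 (Falling Leaves): author_id=3 -> matches Hill
  - book 6 (Northern Lights): author_id=5 -> matches Adams
So 1 of 6 rows is dropped.

SQL:
SELECT a.title, b.name AS author
FROM books a
INNER JOIN authors b ON a.author_id = b.id

Result:
title           | author
----------------+-------
Hollow Hills    | Adams 
Distant Shores  | Wright
The Glass Key   | Brown 
Falling Leaves  | Hill  
Northern Lights | Adams 


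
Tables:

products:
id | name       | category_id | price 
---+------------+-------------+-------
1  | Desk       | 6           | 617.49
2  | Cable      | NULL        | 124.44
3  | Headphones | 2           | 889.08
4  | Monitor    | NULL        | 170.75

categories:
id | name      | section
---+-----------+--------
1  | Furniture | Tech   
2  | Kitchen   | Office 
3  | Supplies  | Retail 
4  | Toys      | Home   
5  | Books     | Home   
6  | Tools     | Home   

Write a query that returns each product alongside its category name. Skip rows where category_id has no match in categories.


INNER JOIN keeps only products rows whose category_id matches an id in categories. Walk through each product:
  - product 1 (Desk): category_id=6 -> matches Tools
  - product 2 (Cable): category_id=NULL, no match -> dropped
  - product 3 (Headphones): category_id=2 -> matches Kitchen
  - product 4 (Monitor): category_id=NULL, no match -> dropped
So 2 of 4 rows are dropped.

SQL:
SELECT a.name, b.name AS category
FROM products a
INNER JOIN categories b ON a.category_id = b.id

Result:
name       | category
-----------+---------
Desk       | Tools   
Headphones | Kitchen 


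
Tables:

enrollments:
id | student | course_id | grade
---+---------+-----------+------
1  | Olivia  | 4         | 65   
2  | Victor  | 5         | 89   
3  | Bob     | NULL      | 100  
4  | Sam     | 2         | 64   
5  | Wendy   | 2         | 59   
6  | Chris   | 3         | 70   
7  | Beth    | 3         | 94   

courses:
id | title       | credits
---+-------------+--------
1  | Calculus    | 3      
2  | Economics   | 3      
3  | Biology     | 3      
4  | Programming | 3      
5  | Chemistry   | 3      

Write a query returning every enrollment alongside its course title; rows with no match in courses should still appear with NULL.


LEFT JOIN keeps every row from enrollments (the left table); where course_id has no match in courses, the course columns become NULL. Walk through each enrollment:
  - enrollment 1 (Olivia): course_id=4 -> matches Programming
  - enrollment 2 (Victor): course_id=5 -> matches Chemistry
  - enrollment 3 (Bob): course_id=NULL, no match -> kept with NULL
  - enrollment 4 (Sam): course_id=2 -> matches Economics
  - enrollment 5 (Wendy): course_id=2 -> matches Economics
  - enrollment 6 (Chris): course_id=3 -> matches Biology
  - enrollment 7 (Beth): course_id=3 -> matches Biology
All 7 rows appear; 1 has NULL course.

SQL:
SELECT a.student, b.title AS course
FROM enrollments a
LEFT JOIN courses b ON a.course_id = b.id

Result:
student | course     
--------+------------
Olivia  | Programming
Victor  | Chemistry  
Bob     | NULL       
Sam     | Economics  
Wendy   | Economics  
Chris   | Biology    
Beth    | Biology    


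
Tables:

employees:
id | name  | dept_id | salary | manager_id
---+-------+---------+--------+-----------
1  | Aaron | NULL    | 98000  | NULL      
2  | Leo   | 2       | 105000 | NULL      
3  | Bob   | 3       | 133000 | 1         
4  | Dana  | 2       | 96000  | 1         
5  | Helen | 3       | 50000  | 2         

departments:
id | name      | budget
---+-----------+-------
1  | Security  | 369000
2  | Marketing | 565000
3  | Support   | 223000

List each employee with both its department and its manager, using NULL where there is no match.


Two LEFT JOINs from the same base table employees: one to departments via dept_id, one to employees itself via manager_id. Both are LEFT so every employee is preserved.
Match against departments:
  - employee 1 (Aaron): dept_id=NULL, no match -> kept with NULL
  - employee 2 (Leo): dept_id=2 -> matches Marketing
  - employee 3 (Bob): dept_id=3 -> matches Support
  - employee 4 (Dana): dept_id=2 -> matches Marketing
  - employee 5 (Helen): dept_id=3 -> matches Support
Match against employees (self):
  - employee 1 (Aaron): manager_id=NULL -> NULL
  - employee 2 (Leo): manager_id=NULL -> NULL
  - employee 3 (Bob): manager_id=1 -> Aaron
  - employee 4 (Dana): manager_id=1 -> Aaron
  - employee 5 (Helen): manager_id=2 -> Leo

SQL:
SELECT a.name, b.name AS department, c.name AS manager
FROM employees a
LEFT JOIN departments b ON a.dept_id = b.id
LEFT JOIN employees c ON a.manager_id = c.id

Result:
name  | department | manager
------+------------+--------
Aaron | NULL       | NULL   
Leo   | Marketing  | NULL   
Bob   | Support    | Aaron  
Dana  | Marketing  | Aaron  
Helen | Support    | Leo    


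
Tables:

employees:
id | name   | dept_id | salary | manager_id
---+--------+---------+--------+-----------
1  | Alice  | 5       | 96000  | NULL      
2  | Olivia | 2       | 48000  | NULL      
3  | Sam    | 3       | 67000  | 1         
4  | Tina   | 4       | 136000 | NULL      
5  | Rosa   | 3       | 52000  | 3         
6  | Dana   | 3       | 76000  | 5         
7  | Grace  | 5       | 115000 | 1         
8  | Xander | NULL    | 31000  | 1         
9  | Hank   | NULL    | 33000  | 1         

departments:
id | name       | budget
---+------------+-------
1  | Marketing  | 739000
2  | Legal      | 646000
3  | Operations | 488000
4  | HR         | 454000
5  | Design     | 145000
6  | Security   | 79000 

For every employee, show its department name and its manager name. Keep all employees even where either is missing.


Two LEFT JOINs from the same base table employees: one to departments via dept_id, one to employees itself via manager_id. Both are LEFT so every employee is preserved.
Match against departments:
  - employee 1 (Alice): dept_id=5 -> matches Design
  - employee 2 (Olivia): dept_id=2 -> matches Legal
  - employee 3 (Sam): dept_id=3 -> matches Operations
  - employee 4 (Tina): dept_id=4 -> matches HR
  - employee 5 (Rosa): dept_id=3 -> matches Operations
  - employee 6 (Dana): dept_id=3 -> matches Operations
  - employee 7 (Grace): dept_id=5 -> matches Design
  - employee 8 (Xander): dept_id=NULL, no match -> kept with NULL
  - employee 9 (Hank): dept_id=NULL, no match -> kept with NULL
Match against employees (self):
  - employee 1 (Alice): manager_id=NULL -> NULL
  - employee 2 (Olivia): manager_id=NULL -> NULL
  - employee 3 (Sam): manager_id=1 -> Alice
  - employee 4 (Tina): manager_id=NULL -> NULL
  - employee 5 (Rosa): manager_id=3 -> Sam
  - employee 6 (Dana): manager_id=5 -> Rosa
  - employee 7 (Grace): manager_id=1 -> Alice
  - employee 8 (Xander): manager_id=1 -> Alice
  - employee 9 (Hank): manager_id=1 -> Alice

SQL:
SELECT a.name, b.name AS department, c.name AS manager
FROM employees a
LEFT JOIN departments b ON a.dept_id = b.id
LEFT JOIN employees c ON a.manager_id = c.id

Result:
name   | department | manager
-------+------------+--------
Alice  | Design     | NULL   
Olivia | Legal      | NULL   
Sam    | Operations | Alice  
Tina   | HR         | NULL   
Rosa   | Operations | Sam    
Dana   | Operations | Rosa   
Grace  | Design     | Alice  
Xander | NULL       | Alice  
Hank   | NULL       | Alice  


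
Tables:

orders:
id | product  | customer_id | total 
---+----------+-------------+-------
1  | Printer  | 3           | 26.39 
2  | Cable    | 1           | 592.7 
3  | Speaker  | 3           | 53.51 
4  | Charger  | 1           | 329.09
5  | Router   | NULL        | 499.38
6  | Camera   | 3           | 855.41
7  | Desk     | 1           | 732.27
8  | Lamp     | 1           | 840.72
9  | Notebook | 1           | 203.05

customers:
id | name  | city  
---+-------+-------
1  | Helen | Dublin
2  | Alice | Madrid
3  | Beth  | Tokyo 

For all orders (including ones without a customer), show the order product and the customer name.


LEFT JOIN keeps every row from orders (the left table); where customer_id has no match in customers, the customer columns become NULL. Walk through each order:
  - order 1 (Printer): customer_id=3 -> matches Beth
  - order 2 (Cable): customer_id=1 -> matches Helen
  - order 3 (Speaker): customer_id=3 -> matches Beth
  - order 4 (Charger): customer_id=1 -> matches Helen
  - order 5 (Router): customer_id=NULL, no match -> kept with NULL
  - order 6 (Camera): customer_id=3 -> matches Beth
  - order 7 (Desk): customer_id=1 -> matches Helen
  - order 8 (Lamp): customer_id=1 -> matches Helen
  - order 9 (Notebook): customer_id=1 -> matches Helen
All 9 rows appear; 1 has NULL customer.

SQL:
SELECT a.product, b.name AS customer
FROM orders a
LEFT JOIN customers b ON a.customer_id = b.id

Result:
product  | customer
---------+---------
Printer  | Beth    
Cable    | Helen   
Speaker  | Beth    
Charger  | Helen   
Router   | NULL    
Camera   | Beth    
Desk     | Helen   
Lamp     | Helen   
Notebook | Helen   


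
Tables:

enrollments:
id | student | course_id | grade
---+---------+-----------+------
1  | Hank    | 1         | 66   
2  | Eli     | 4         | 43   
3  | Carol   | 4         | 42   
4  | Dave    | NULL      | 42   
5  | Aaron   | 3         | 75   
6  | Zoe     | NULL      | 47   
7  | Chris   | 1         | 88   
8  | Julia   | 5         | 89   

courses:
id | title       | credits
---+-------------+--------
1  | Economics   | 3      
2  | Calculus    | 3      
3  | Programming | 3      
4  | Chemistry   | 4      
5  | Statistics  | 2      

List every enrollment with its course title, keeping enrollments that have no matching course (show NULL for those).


LEFT JOIN keeps every row from enrollments (the left table); where course_id has no match in courses, the course columns become NULL. Walk through each enrollment:
  - enrollment 1 (Hank): course_id=1 -> matches Economics
  - enrollment 2 (Eli): course_id=4 -> matches Chemistry
  - enrollment 3 (Carol): course_id=4 -> matches Chemistry
  - enrollment 4 (Dave): course_id=NULL, no match -> kept with NULL
  - enrollment 5 (Aaron): course_id=3 -> matches Programming
  - enrollment 6 (Zoe): course_id=NULL, no match -> kept with NULL
  - enrollment 7 (Chris): course_id=1 -> matches Economics
  - enrollment 8 (Julia): course_id=5 -> matches Statistics
All 8 rows appear; 2 have NULL course.

SQL:
SELECT a.student, b.title AS course
FROM enrollments a
LEFT JOIN courses b ON a.course_id = b.id

Result:
student | course     
--------+------------
Hank    | Economics  
Eli     | Chemistry  
Carol   | Chemistry  
Dave    | NULL       
Aaron   | Programming
Zoe     | NULL       
Chris   | Economics  
Julia   | Statistics 


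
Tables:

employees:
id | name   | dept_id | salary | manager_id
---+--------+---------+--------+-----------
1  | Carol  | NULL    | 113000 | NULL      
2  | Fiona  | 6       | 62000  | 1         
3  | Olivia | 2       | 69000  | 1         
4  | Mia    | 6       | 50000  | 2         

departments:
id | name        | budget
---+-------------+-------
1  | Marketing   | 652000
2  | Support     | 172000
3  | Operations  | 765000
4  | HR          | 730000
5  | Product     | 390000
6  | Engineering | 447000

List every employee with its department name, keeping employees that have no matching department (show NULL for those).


LEFT JOIN keeps every row from employees (the left table); where dept_id has no match in departments, the department columns become NULL. Walk through each employee:
  - employee 1 (Carol): dept_id=NULL, no match -> kept with NULL
  - employee 2 (Fiona): dept_id=6 -> matches Engineering
  - employee 3 (Olivia): dept_id=2 -> matches Support
  - employee 4 (Mia): dept_id=6 -> matches Engineering
All 4 rows appear; 1 has NULL department.

SQL:
SELECT a.name, b.name AS department
FROM employees a
LEFT JOIN departments b ON a.dept_id = b.id

Result:
name   | department 
-------+------------
Carol  | NULL       
Fiona  | Engineering
Olivia | Support    
Mia    | Engineering


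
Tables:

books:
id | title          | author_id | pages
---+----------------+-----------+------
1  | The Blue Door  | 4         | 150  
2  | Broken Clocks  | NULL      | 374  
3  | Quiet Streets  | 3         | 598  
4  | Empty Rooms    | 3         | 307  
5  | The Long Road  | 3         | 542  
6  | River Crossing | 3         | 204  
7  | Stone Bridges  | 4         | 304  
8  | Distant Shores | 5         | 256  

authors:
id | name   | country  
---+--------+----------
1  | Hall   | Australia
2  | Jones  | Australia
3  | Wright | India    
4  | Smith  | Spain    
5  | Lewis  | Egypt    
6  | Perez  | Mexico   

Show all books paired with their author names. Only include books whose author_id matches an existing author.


INNER JOIN keeps only books rows whose author_id matches an id in authors. Walk through each book:
  - book 1 (The Blue Door): author_id=4 -> matches Smith
  - book 2 (Broken Clocks): author_id=NULL, no match -> dropped
  - book 3 (Quiet Streets): author_id=3 -> matches Wright
  - book 4 (Empty Rooms): author_id=3 -> matches Wright
  - book 5 (The Long Road): author_id=3 -> matches Wright
  - book 6 (River Crossing): author_id=3 -> matches Wright
  - book 7 (Stone Bridges): author_id=4 -> matches Smith
  - book 8 (Distant Shores): author_id=5 -> matches Lewis
So 1 of 8 rows is dropped.

SQL:
SELECT a.title, b.name AS author
FROM books a
INNER JOIN authors b ON a.author_id = b.id

Result:
title          | author
---------------+-------
The Blue Door  | Smith 
Quiet Streets  | Wright
Empty Rooms    | Wright
The Long Road  | Wright
River Crossing | Wright
Stone Bridges  | Smith 
Distant Shores | Lewis 


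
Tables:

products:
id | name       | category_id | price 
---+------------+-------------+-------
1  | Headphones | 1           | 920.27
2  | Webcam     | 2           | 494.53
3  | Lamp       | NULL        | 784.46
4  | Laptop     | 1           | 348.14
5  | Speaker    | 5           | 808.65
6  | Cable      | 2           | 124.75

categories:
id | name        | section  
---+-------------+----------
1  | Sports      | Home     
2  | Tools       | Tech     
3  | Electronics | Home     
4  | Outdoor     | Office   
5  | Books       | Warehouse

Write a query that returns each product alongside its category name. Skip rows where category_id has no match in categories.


INNER JOIN keeps only products rows whose category_id matches an id in categories. Walk through each product:
  - product 1 (Headphones): category_id=1 -> matches Sports
  - product 2 (Webcam): category_id=2 -> matches Tools
  - product 3 (Lamp): category_id=NULL, no match -> dropped
  - product 4 (Laptop): category_id=1 -> matches Sports
  - product 5 (Speaker): category_id=5 -> matches Books
  - product 6 (Cable): category_id=2 -> matches Tools
So 1 of 6 rows is dropped.

SQL:
SELECT a.name, b.name AS category
FROM products a
INNER JOIN categories b ON a.category_id = b.id

Result:
name       | category
-----------+---------
Headphones | Sports  
Webcam     | Tools   
Laptop     | Sports  
Speaker    | Books   
Cable      | Tools   


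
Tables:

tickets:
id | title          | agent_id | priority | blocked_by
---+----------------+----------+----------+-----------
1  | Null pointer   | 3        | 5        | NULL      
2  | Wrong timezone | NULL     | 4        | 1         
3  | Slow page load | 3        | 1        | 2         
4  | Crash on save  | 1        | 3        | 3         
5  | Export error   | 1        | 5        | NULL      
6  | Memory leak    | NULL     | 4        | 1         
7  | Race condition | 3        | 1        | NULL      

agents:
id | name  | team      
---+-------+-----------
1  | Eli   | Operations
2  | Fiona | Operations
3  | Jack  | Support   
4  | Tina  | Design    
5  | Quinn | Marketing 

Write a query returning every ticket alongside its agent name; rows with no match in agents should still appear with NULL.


LEFT JOIN keeps every row from tickets (the left table); where agent_id has no match in agents, the agent columns become NULL. Walk through each ticket:
  - ticket 1 (Null pointer): agent_id=3 -> matches Jack
  - ticket 2 (Wrong timezone): agent_id=NULL, no match -> kept with NULL
  - ticket 3 (Slow page load): agent_id=3 -> matches Jack
  - ticket 4 (Crash on save): agent_id=1 -> matches Eli
  - ticket 5 (Export error): agent_id=1 -> matches Eli
  - ticket 6 (Memory leak): agent_id=NULL, no match -> kept with NULL
  - ticket 7 (Race condition): agent_id=3 -> matches Jack
All 7 rows appear; 2 have NULL agent.

SQL:
SELECT a.title, b.name AS agent
FROM tickets a
LEFT JOIN agents b ON a.agent_id = b.id

Result:
title          | agent
---------------+------
Null pointer   | Jack 
Wrong timezone | NULL 
Slow page load | Jack 
Crash on save  | Eli  
Export error   | Eli  
Memory leak    | NULL 
Race condition | Jack 


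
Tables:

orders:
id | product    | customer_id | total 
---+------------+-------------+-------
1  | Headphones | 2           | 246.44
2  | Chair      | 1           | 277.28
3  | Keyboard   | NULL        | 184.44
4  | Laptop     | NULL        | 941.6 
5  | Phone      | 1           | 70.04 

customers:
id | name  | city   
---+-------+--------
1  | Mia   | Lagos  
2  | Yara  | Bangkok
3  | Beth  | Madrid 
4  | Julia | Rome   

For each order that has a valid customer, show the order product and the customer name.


INNER JOIN keeps only orders rows whose customer_id matches an id in customers. Walk through each order:
  - order 1 (Headphones): customer_id=2 -> matches Yara
  - order 2 (Chair): customer_id=1 -> matches Mia
  - order 3 (Keyboard): customer_id=NULL, no match -> dropped
  - order 4 (Laptop): customer_id=NULL, no match -> dropped
  - order 5 (Phone): customer_id=1 -> matches Mia
So 2 of 5 rows are dropped.

SQL:
SELECT a.product, b.name AS customer
FROM orders a
INNER JOIN customers b ON a.customer_id = b.id

Result:
product    | customer
-----------+---------
Headphones | Yara    
Chair      | Mia     
Phone      | Mia     


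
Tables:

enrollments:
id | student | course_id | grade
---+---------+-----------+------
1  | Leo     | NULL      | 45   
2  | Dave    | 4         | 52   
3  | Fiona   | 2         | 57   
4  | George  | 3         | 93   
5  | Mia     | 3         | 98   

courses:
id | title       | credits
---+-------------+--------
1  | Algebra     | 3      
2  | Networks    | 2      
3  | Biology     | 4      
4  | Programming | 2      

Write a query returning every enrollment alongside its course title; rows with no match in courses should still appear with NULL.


LEFT JOIN keeps every row from enrollments (the left table); where course_id has no match in courses, the course columns become NULL. Walk through each enrollment:
  - enrollment 1 (Leo): course_id=NULL, no match -> kept with NULL
  - enrollment 2 (Dave): course_id=4 -> matches Programming
  - enrollment 3 (Fiona): course_id=2 -> matches Networks
  - enrollment 4 (George): course_id=3 -> matches Biology
  - enrollment 5 (Mia): course_id=3 -> matches Biology
All 5 rows appear; 1 has NULL course.

SQL:
SELECT a.student, b.title AS course
FROM enrollments a
LEFT JOIN courses b ON a.course_id = b.id

Result:
student | course     
--------+------------
Leo     | NULL       
Dave    | Programming
Fiona   | Networks   
George  | Biology    
Mia     | Biology    


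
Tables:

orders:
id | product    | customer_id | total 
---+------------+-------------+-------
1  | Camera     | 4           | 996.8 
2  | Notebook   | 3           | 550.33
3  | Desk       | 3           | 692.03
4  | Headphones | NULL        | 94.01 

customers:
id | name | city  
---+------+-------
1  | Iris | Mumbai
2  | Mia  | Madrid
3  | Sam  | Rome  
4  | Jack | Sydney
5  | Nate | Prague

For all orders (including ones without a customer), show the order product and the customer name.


LEFT JOIN keeps every row from orders (the left table); where customer_id has no match in customers, the customer columns become NULL. Walk through each order:
  - order 1 (Camera): customer_id=4 -> matches Jack
  - order 2 (Notebook): customer_id=3 -> matches Sam
  - order 3 (Desk): customer_id=3 -> matches Sam
  - order 4 (Headphones): customer_id=NULL, no match -> kept with NULL
All 4 rows appear; 1 has NULL customer.

SQL:
SELECT a.product, b.name AS customer
FROM orders a
LEFT JOIN customers b ON a.customer_id = b.id

Result:
product    | customer
-----------+---------
Camera     | Jack    
Notebook   | Sam     
Desk       | Sam     
Headphones | NULL    


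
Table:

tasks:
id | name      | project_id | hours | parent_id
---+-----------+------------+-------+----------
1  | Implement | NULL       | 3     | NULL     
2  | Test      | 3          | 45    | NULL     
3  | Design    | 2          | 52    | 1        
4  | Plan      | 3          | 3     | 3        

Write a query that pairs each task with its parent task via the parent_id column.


This is a self-join: tasks is joined to a second copy of itself, matching each row's parent_id to another row's id. Use LEFT JOIN so rows with parent_id=NULL are kept.
  - task 1 (Implement): parent_id=NULL -> NULL
  - task 2 (Test): parent_id=NULL -> NULL
  - task 3 (Design): parent_id=1 -> Implement
  - task 4 (Plan): parent_id=3 -> Design

SQL:
SELECT a.name AS item, b.name AS parent
FROM tasks a
LEFT JOIN tasks b ON a.parent_id = b.id

Result:
item      | parent   
----------+----------
Implement | NULL     
Test      | NULL     
Design    | Implement
Plan      | Design   


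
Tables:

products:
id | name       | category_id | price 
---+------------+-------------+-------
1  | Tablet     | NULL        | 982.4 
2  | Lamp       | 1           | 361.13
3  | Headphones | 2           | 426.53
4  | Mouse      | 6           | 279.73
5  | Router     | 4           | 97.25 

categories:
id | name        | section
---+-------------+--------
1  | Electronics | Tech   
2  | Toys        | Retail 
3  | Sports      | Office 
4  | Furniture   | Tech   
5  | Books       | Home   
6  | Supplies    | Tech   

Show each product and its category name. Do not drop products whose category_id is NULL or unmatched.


LEFT JOIN keeps every row from products (the left table); where category_id has no match in categories, the category columns become NULL. Walk through each product:
  - product 1 (Tablet): category_id=NULL, no match -> kept with NULL
  - product 2 (Lamp): category_id=1 -> matches Electronics
  - product 3 (Headphones): category_id=2 -> matches Toys
  - product 4 (Mouse): category_id=6 -> matches Supplies
  - product 5 (Router): category_id=4 -> matches Furniture
All 5 rows appear; 1 has NULL category.

SQL:
SELECT a.name, b.name AS category
FROM products a
LEFT JOIN categories b ON a.category_id = b.id

Result:
name       | category   
-----------+------------
Tablet     | NULL       
Lamp       | Electronics
Headphones | Toys       
Mouse      | Supplies   
Router     | Furniture  
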